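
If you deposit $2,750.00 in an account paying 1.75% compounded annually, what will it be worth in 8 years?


Formula: FV = P * (1 + r)^n
Substituting: FV = $2,750.00 * (1 + 0.0175)^8
Growth factor: (1.0175)^8 = 1.148882
FV = $2,750.00 * 1.148882 = $3,159.42

$3,159.42


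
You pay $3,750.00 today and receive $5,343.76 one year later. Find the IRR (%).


Formula: IRR = C1/C0 - 1
Substituting: IRR = $5,343.76 / $3,750.00 - 1
Ratio: 1.425003 - 1 = 0.425003
IRR = 42.5003%

42.5003%


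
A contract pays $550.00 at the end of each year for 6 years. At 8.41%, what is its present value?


Formula: PV = PMT * (1 - (1+r)^(-n)) / r
Discount factor: (1 + 0.0841)^(-6) = 0.616005
Bracket: 1 - 0.616005 = 0.383995
PV = $550.00 * 0.383995 / 0.0841 = $2,511.27

$2,511.27


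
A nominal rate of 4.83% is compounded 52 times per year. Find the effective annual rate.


Formula: EAR = (1 + r/m)^m - 1
Period rate: r/m = 0.0483 / 52 = 0.000929
Compounding: (1 + 0.000929)^52 = 1.049462
EAR = 1.049462 - 1 = 0.049462

0.049462


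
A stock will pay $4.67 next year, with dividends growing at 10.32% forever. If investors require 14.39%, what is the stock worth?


Formula: P = D1 / (r - g)
Spread: r - g = 0.1439 - 0.1032 = 0.0407
Substituting: P = $4.67 / 0.0407
P = $114.74

$114.74


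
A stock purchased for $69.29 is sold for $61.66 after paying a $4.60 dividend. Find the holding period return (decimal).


Formula: HPR = (P1 - P0 + D) / P0
Gain: $61.66 - $69.29 + $4.60 = -$3.03
HPR = -$3.03 / $69.29 = -0.0437

-0.0437


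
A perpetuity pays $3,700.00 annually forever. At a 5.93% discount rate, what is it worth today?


Formula: PV = C / r
Substituting: PV = $3,700.00 / 0.0593
PV = $62,394.60

$62,394.60


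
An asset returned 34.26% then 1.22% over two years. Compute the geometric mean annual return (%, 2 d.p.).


Formula: Geometric mean = ((1+r1)*(1+r2))^(1/2) - 1
Product: (1 + 0.3426) * (1 + 0.0122) = 1.3426 * 1.0122 = 1.35898
Square root: 1.35898^0.5 = 1.165753
Geometric mean = 1.165753 - 1 = 0.165753
As percentage: 16.58%

16.58%


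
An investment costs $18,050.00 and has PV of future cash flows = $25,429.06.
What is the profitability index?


Formula: PI = PV(cash flows) / initial investment
Substituting: PI = $25,429.06 / $18,050.00
PI = 1.4088

1.4088


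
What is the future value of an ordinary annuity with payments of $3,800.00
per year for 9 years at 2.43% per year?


Formula: FV = PMT * ((1+r)^n - 1) / r
Growth factor: (1 + 0.0243)^9 = 1.241208
Numerator: 1.241208 - 1 = 0.241208
FV = $3,800.00 * 0.241208 / 0.0243 = $37,719.76

$37,719.76


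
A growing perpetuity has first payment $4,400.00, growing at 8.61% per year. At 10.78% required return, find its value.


Formula: PV = C / (r - g)
Spread: r - g = 0.1078 - 0.0861 = 0.0217
Substituting: PV = $4,400.00 / 0.0217
PV = $202,764.98

$202,764.98


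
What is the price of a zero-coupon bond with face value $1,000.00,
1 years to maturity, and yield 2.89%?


Formula: Price = FV / (1 + r)^n
Substituting: Price = $1,000.00 / (1 + 0.0289)^1
Discount factor: (1.0289)^1 = 1.0289
Price = $1,000.00 / 1.0289 = $971.91

$971.91


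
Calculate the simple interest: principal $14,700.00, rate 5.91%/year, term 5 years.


Formula: I = P * r * t
Substituting: I = $14,700.00 * 0.0591 * 5
Step: I = $14,700.00 * 0.2955
I = $4,343.85

$4,343.85


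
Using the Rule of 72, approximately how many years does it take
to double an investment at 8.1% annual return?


Formula: Years ≈ 72 / r
Substituting: Years ≈ 72 / 8.1
Years ≈ 8.9

8.9 years


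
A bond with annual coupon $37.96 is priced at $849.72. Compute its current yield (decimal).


Formula: Current yield = annual coupon / price
Substituting: CY = $37.96 / $849.72
CY = 0.044674

0.044674


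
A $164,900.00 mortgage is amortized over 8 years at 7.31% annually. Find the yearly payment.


Formula: PMT = PV * r / (1 - (1+r)^(-n))
Denominator: 1 - (1 + 0.0731)^(-8) = 0.431306
Numerator: $164,900.00 * 0.0731 = 12054.19
PMT = 12054.19 / 0.431306 = $27,948.10

$27,948.10


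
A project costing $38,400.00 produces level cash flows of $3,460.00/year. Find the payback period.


Formula: Payback = investment / annual cash flow
Substituting: Payback = $38,400.00 / $3,460.00
Payback = 11.0983 years

11.0983 years


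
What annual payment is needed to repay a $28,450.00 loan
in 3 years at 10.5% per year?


Formula: PMT = PV * r / (1 - (1+r)^(-n))
Denominator: 1 - (1 + 0.105)^(-3) = 0.258838
Numerator: $28,450.00 * 0.105 = 2987.25
PMT = 2987.25 / 0.258838 = $11,541.00

$11,541.00


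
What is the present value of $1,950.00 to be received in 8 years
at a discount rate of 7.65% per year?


Formula: PV = FV / (1 + r)^n
Substituting: PV = $1,950.00 / (1 + 0.0765)^8
Discount factor: (1.0765)^8 = 1.803484
PV = $1,950.00 / 1.803484 = $1,081.24

$1,081.24


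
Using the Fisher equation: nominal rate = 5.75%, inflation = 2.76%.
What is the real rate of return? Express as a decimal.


Formula: (1 + r_real) = (1 + r_nom) / (1 + inflation)
Substituting: (1 + r_real) = 1.0575 / 1.0276
(1 + r_real) = 1.029097
r_real = 1.029097 - 1 = 0.029097

0.029097


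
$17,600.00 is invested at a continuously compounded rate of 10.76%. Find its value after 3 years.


Formula: FV = P * e^(r*t)
Exponent: r*t = 0.1076 * 3 = 0.3228
e^(0.3228) = 1.380989
FV = $17,600.00 * 1.380989 = $24,305.41

$24,305.41


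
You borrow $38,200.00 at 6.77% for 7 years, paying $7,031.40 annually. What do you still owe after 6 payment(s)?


Formula: Balance = PV*(1+r)^k - PMT*((1+r)^k - 1)/r
Growth: (1 + 0.0677)^6 = 1.481479
Accumulated factor: ((1+r)^k - 1)/r = 7.111948
Balance = $38,200.00 * 1.481479 - $7,031.40 * 7.111948
Balance = $6,585.54

$6,585.54


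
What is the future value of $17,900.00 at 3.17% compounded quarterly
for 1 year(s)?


Formula: FV = P * (1 + r/m)^(m*t)
Period rate: r/m = 0.0317 / 4 = 0.007925
Total periods: m*t = 4 * 1 = 4
Growth factor: (1 + 0.007925)^4 = 1.032079
FV = $17,900.00 * 1.032079 = $18,474.21

$18,474.21


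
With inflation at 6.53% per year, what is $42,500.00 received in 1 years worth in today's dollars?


Formula: Real value = nominal / (1 + inflation)^years
Price level: (1 + 0.0653)^1 = 1.0653
Real value = $42,500.00 / 1.0653 = $39,894.87

$39,894.87


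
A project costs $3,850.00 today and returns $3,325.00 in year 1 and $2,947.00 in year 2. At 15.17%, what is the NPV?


Formula: NPV = C0 + C1/(1+r) + C2/(1+r)^2
Discount C1: $3,325.00 / (1 + 0.1517) = $2,887.04
Discount C2: $2,947.00 / (1 + 0.1517)^2 = $2,221.78
NPV = -$3,850.00 + $2,887.04 + $2,221.78 = $1,258.82

$1,258.82


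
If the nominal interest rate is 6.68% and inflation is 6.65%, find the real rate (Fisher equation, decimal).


Formula: (1 + r_real) = (1 + r_nom) / (1 + inflation)
Substituting: (1 + r_real) = 1.0668 / 1.0665
(1 + r_real) = 1.000281
r_real = 1.000281 - 1 = 0.000281

0.000281


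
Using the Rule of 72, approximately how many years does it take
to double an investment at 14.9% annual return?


Formula: Years ≈ 72 / r
Substituting: Years ≈ 72 / 14.9
Years ≈ 4.8

4.8 years


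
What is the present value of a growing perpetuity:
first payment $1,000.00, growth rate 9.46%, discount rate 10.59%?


Formula: PV = C / (r - g)
Spread: r - g = 0.1059 - 0.0946 = 0.0113
Substituting: PV = $1,000.00 / 0.0113
PV = $88,495.58

$88,495.58


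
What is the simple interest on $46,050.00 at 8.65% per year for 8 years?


Formula: I = P * r * t
Substituting: I = $46,050.00 * 0.0865 * 8
Step: I = $46,050.00 * 0.692
I = $31,866.60

$31,866.60


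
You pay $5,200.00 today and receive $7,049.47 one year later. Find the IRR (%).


Formula: IRR = C1/C0 - 1
Substituting: IRR = $7,049.47 / $5,200.00 - 1
Ratio: 1.355667 - 1 = 0.355667
IRR = 35.5667%

35.5667%


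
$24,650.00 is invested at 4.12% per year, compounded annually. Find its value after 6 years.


Formula: FV = P * (1 + r)^n
Substituting: FV = $24,650.00 * (1 + 0.0412)^6
Growth factor: (1.0412)^6 = 1.274104
FV = $24,650.00 * 1.274104 = $31,406.67

$31,406.67


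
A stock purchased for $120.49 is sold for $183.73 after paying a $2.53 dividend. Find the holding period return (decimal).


Formula: HPR = (P1 - P0 + D) / P0
Gain: $183.73 - $120.49 + $2.53 = $65.77
HPR = $65.77 / $120.49 = 0.5459

0.5459


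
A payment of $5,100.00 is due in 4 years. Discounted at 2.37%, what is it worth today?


Formula: PV = FV / (1 + r)^n
Substituting: PV = $5,100.00 / (1 + 0.0237)^4
Discount factor: (1.0237)^4 = 1.098224
PV = $5,100.00 / 1.098224 = $4,643.86

$4,643.86


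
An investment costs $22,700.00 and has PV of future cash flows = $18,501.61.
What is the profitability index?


Formula: PI = PV(cash flows) / initial investment
Substituting: PI = $18,501.61 / $22,700.00
PI = 0.815

0.815


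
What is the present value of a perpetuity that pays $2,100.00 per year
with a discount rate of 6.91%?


Formula: PV = C / r
Substituting: PV = $2,100.00 / 0.0691
PV = $30,390.74

$30,390.74


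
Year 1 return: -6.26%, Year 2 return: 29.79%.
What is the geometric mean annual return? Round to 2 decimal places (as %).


Formula: Geometric mean = ((1+r1)*(1+r2))^(1/2) - 1
Product: (1 + -0.0626) * (1 + 0.2979) = 0.9374 * 1.2979 = 1.216651
Square root: 1.216651^0.5 = 1.103019
Geometric mean = 1.103019 - 1 = 0.103019
As percentage: 10.30%

10.30%


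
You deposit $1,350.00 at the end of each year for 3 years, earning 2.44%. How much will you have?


Formula: FV = PMT * ((1+r)^n - 1) / r
Growth factor: (1 + 0.0244)^3 = 1.075001
Numerator: 1.075001 - 1 = 0.075001
FV = $1,350.00 * 0.075001 / 0.0244 = $4,149.62

$4,149.62


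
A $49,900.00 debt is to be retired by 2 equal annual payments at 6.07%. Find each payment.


Formula: PMT = PV * r / (1 - (1+r)^(-n))
Denominator: 1 - (1 + 0.0607)^(-2) = 0.111178
Numerator: $49,900.00 * 0.0607 = 3028.93
PMT = 3028.93 / 0.111178 = $27,244.00

$27,244.00


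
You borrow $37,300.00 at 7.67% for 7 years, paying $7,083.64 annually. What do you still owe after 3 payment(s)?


Formula: Balance = PV*(1+r)^k - PMT*((1+r)^k - 1)/r
Growth: (1 + 0.0767)^3 = 1.2482
Accumulated factor: ((1+r)^k - 1)/r = 3.235983
Balance = $37,300.00 * 1.2482 - $7,083.64 * 3.235983
Balance = $23,635.32

$23,635.32


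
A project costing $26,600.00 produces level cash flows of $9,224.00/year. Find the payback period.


Formula: Payback = investment / annual cash flow
Substituting: Payback = $26,600.00 / $9,224.00
Payback = 2.8838 years

2.8838 years


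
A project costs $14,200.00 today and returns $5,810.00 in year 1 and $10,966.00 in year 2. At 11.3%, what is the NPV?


Formula: NPV = C0 + C1/(1+r) + C2/(1+r)^2
Discount C1: $5,810.00 / (1 + 0.113) = $5,220.13
Discount C2: $10,966.00 / (1 + 0.113)^2 = $8,852.34
NPV = -$14,200.00 + $5,220.13 + $8,852.34 = -$127.54

-$127.54


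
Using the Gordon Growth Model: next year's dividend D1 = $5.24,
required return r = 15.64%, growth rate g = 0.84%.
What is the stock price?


Formula: P = D1 / (r - g)
Spread: r - g = 0.1564 - 0.0084 = 0.148
Substituting: P = $5.24 / 0.148
P = $35.41

$35.41


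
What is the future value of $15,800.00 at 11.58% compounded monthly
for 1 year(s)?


Formula: FV = P * (1 + r/m)^(m*t)
Period rate: r/m = 0.1158 / 12 = 0.00965
Total periods: m*t = 12 * 1 = 12
Growth factor: (1 + 0.00965)^12 = 1.122148
FV = $15,800.00 * 1.122148 = $17,729.94

$17,729.94


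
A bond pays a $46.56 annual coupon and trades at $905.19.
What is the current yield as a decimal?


Formula: Current yield = annual coupon / price
Substituting: CY = $46.56 / $905.19
CY = 0.051437

0.051437


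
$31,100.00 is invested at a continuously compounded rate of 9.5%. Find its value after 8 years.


Formula: FV = P * e^(r*t)
Exponent: r*t = 0.095 * 8 = 0.76
e^(0.76) = 2.138276
FV = $31,100.00 * 2.138276 = $66,500.39

$66,500.39


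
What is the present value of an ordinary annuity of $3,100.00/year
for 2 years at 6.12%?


Formula: PV = PMT * (1 - (1+r)^(-n)) / r
Discount factor: (1 + 0.0612)^(-2) = 0.887985
Bracket: 1 - 0.887985 = 0.112015
PV = $3,100.00 * 0.112015 / 0.0612 = $5,673.97

$5,673.97


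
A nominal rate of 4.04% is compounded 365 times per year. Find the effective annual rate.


Formula: EAR = (1 + r/m)^m - 1
Period rate: r/m = 0.0404 / 365 = 0.000111
Compounding: (1 + 0.000111)^365 = 1.041225
EAR = 1.041225 - 1 = 0.041225

0.041225


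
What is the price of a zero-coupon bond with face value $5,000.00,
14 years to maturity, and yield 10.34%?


Formula: Price = FV / (1 + r)^n
Substituting: Price = $5,000.00 / (1 + 0.1034)^14
Discount factor: (1.1034)^14 = 3.965169
Price = $5,000.00 / 3.965169 = $1,260.98

$1,260.98


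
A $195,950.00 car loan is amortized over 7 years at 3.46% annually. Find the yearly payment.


Formula: PMT = PV * r / (1 - (1+r)^(-n))
Denominator: 1 - (1 + 0.0346)^(-7) = 0.211879
Numerator: $195,950.00 * 0.0346 = 6779.87
PMT = 6779.87 / 0.211879 = $31,998.72

$31,998.72


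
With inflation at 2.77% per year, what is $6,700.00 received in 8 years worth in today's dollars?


Formula: Real value = nominal / (1 + inflation)^years
Price level: (1 + 0.0277)^8 = 1.244316
Real value = $6,700.00 / 1.244316 = $5,384.48

$5,384.48


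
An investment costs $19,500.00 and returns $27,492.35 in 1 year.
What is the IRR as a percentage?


Formula: IRR = C1/C0 - 1
Substituting: IRR = $27,492.35 / $19,500.00 - 1
Ratio: 1.409864 - 1 = 0.409864
IRR = 40.9864%

40.9864%


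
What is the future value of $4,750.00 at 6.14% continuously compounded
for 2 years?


Formula: FV = P * e^(r*t)
Exponent: r*t = 0.0614 * 2 = 0.1228
e^(0.1228) = 1.130658
FV = $4,750.00 * 1.130658 = $5,370.63

$5,370.63


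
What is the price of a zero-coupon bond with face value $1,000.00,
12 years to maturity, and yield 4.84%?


Formula: Price = FV / (1 + r)^n
Substituting: Price = $1,000.00 / (1 + 0.0484)^12
Discount factor: (1.0484)^12 = 1.763292
Price = $1,000.00 / 1.763292 = $567.12

$567.12


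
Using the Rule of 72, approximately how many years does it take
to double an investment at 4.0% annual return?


Formula: Years ≈ 72 / r
Substituting: Years ≈ 72 / 4.0
Years ≈ 18.0

18.0 years


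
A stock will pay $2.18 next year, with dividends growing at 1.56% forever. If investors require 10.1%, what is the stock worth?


Formula: P = D1 / (r - g)
Spread: r - g = 0.101 - 0.0156 = 0.0854
Substituting: P = $2.18 / 0.0854
P = $25.53

$25.53


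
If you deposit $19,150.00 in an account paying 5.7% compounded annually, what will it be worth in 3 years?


Formula: FV = P * (1 + r)^n
Substituting: FV = $19,150.00 * (1 + 0.057)^3
Growth factor: (1.057)^3 = 1.180932
FV = $19,150.00 * 1.180932 = $22,614.85

$22,614.85


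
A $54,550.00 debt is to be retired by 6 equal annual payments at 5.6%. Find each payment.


Formula: PMT = PV * r / (1 - (1+r)^(-n))
Denominator: 1 - (1 + 0.056)^(-6) = 0.278865
Numerator: $54,550.00 * 0.056 = 3054.8
PMT = 3054.8 / 0.278865 = $10,954.40

$10,954.40


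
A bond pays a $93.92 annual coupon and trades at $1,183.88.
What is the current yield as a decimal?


Formula: Current yield = annual coupon / price
Substituting: CY = $93.92 / $1,183.88
CY = 0.079332

0.079332


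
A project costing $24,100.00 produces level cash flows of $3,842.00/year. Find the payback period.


Formula: Payback = investment / annual cash flow
Substituting: Payback = $24,100.00 / $3,842.00
Payback = 6.2728 years

6.2728 years


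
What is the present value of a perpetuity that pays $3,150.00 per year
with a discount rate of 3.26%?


Formula: PV = C / r
Substituting: PV = $3,150.00 / 0.0326
PV = $96,625.77

$96,625.77


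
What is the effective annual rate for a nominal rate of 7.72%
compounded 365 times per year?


Formula: EAR = (1 + r/m)^m - 1
Period rate: r/m = 0.0772 / 365 = 0.000212
Compounding: (1 + 0.000212)^365 = 1.080249
EAR = 1.080249 - 1 = 0.080249

0.080249


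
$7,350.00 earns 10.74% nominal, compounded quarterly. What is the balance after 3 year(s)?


Formula: FV = P * (1 + r/m)^(m*t)
Period rate: r/m = 0.1074 / 4 = 0.02685
Total periods: m*t = 4 * 3 = 12
Growth factor: (1 + 0.02685)^12 = 1.374308
FV = $7,350.00 * 1.374308 = $10,101.16

$10,101.16


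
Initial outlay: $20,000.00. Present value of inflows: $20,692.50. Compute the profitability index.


Formula: PI = PV(cash flows) / initial investment
Substituting: PI = $20,692.50 / $20,000.00
PI = 1.0346

1.0346


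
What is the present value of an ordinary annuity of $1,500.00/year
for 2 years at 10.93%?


Formula: PV = PMT * (1 - (1+r)^(-n)) / r
Discount factor: (1 + 0.1093)^(-2) = 0.812647
Bracket: 1 - 0.812647 = 0.187353
PV = $1,500.00 * 0.187353 / 0.1093 = $2,571.17

$2,571.17


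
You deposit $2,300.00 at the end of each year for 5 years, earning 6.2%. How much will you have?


Formula: FV = PMT * ((1+r)^n - 1) / r
Growth factor: (1 + 0.062)^5 = 1.350898
Numerator: 1.350898 - 1 = 0.350898
FV = $2,300.00 * 0.350898 / 0.062 = $13,017.19

$13,017.19


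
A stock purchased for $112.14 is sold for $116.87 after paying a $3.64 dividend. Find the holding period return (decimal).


Formula: HPR = (P1 - P0 + D) / P0
Gain: $116.87 - $112.14 + $3.64 = $8.37
HPR = $8.37 / $112.14 = 0.0746

0.0746


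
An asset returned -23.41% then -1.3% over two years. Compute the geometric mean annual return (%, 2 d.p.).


Formula: Geometric mean = ((1+r1)*(1+r2))^(1/2) - 1
Product: (1 + -0.2341) * (1 + -0.013) = 0.7659 * 0.987 = 0.755943
Square root: 0.755943^0.5 = 0.86945
Geometric mean = 0.86945 - 1 = -0.13055
As percentage: -13.06%

-13.06%


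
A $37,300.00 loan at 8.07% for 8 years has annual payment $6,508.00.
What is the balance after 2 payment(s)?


Formula: Balance = PV*(1+r)^k - PMT*((1+r)^k - 1)/r
Growth: (1 + 0.0807)^2 = 1.167912
Accumulated factor: ((1+r)^k - 1)/r = 2.0807
Balance = $37,300.00 * 1.167912 - $6,508.00 * 2.0807
Balance = $30,021.94

$30,021.94


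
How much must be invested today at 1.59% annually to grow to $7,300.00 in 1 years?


Formula: PV = FV / (1 + r)^n
Substituting: PV = $7,300.00 / (1 + 0.0159)^1
Discount factor: (1.0159)^1 = 1.0159
PV = $7,300.00 / 1.0159 = $7,185.75

$7,185.75


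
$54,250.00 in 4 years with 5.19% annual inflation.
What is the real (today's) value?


Formula: Real value = nominal / (1 + inflation)^years
Price level: (1 + 0.0519)^4 = 1.224328
Real value = $54,250.00 / 1.224328 = $44,310.02

$44,310.02


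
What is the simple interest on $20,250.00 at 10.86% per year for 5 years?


Formula: I = P * r * t
Substituting: I = $20,250.00 * 0.1086 * 5
Step: I = $20,250.00 * 0.543
I = $10,995.75

$10,995.75


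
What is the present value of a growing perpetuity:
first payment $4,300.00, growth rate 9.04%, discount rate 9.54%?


Formula: PV = C / (r - g)
Spread: r - g = 0.0954 - 0.0904 = 0.005
Substituting: PV = $4,300.00 / 0.005
PV = $860,000.00

$860,000.00


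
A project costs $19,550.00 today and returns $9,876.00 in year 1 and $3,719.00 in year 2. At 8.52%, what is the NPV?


Formula: NPV = C0 + C1/(1+r) + C2/(1+r)^2
Discount C1: $9,876.00 / (1 + 0.0852) = $9,100.63
Discount C2: $3,719.00 / (1 + 0.0852)^2 = $3,157.96
NPV = -$19,550.00 + $9,100.63 + $3,157.96 = -$7,291.41

-$7,291.41


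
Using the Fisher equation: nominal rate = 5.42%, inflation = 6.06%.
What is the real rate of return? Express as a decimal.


Formula: (1 + r_real) = (1 + r_nom) / (1 + inflation)
Substituting: (1 + r_real) = 1.0542 / 1.0606
(1 + r_real) = 0.993966
r_real = 0.993966 - 1 = -0.006034

-0.006034


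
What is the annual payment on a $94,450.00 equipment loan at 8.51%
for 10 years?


Formula: PMT = PV * r / (1 - (1+r)^(-n))
Denominator: 1 - (1 + 0.0851)^(-10) = 0.558122
Numerator: $94,450.00 * 0.0851 = 8037.695
PMT = 8037.695 / 0.558122 = $14,401.32

$14,401.32


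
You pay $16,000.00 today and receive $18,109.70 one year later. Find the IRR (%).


Formula: IRR = C1/C0 - 1
Substituting: IRR = $18,109.70 / $16,000.00 - 1
Ratio: 1.131856 - 1 = 0.131856
IRR = 13.1856%

13.1856%


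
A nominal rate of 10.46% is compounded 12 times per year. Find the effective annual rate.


Formula: EAR = (1 + r/m)^m - 1
Period rate: r/m = 0.1046 / 12 = 0.008717
Compounding: (1 + 0.008717)^12 = 1.109763
EAR = 1.109763 - 1 = 0.109763

0.109763


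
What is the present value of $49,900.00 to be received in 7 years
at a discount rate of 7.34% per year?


Formula: PV = FV / (1 + r)^n
Substituting: PV = $49,900.00 / (1 + 0.0734)^7
Discount factor: (1.0734)^7 = 1.641841
PV = $49,900.00 / 1.641841 = $30,392.71

$30,392.71


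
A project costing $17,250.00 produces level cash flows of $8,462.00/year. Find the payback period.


Formula: Payback = investment / annual cash flow
Substituting: Payback = $17,250.00 / $8,462.00
Payback = 2.0385 years

2.0385 years


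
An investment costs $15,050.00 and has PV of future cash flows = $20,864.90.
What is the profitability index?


Formula: PI = PV(cash flows) / initial investment
Substituting: PI = $20,864.90 / $15,050.00
PI = 1.3864

1.3864


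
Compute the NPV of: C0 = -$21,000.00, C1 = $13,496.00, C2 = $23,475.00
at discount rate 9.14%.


Formula: NPV = C0 + C1/(1+r) + C2/(1+r)^2
Discount C1: $13,496.00 / (1 + 0.0914) = $12,365.77
Discount C2: $23,475.00 / (1 + 0.0914)^2 = $19,707.78
NPV = -$21,000.00 + $12,365.77 + $19,707.78 = $11,073.55

$11,073.55


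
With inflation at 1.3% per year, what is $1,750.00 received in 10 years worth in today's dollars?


Formula: Real value = nominal / (1 + inflation)^years
Price level: (1 + 0.013)^10 = 1.137875
Real value = $1,750.00 / 1.137875 = $1,537.95

$1,537.95


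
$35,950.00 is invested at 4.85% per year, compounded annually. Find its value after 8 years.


Formula: FV = P * (1 + r)^n
Substituting: FV = $35,950.00 * (1 + 0.0485)^8
Growth factor: (1.0485)^8 = 1.460654
FV = $35,950.00 * 1.460654 = $52,510.53

$52,510.53


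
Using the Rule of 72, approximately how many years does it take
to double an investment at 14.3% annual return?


Formula: Years ≈ 72 / r
Substituting: Years ≈ 72 / 14.3
Years ≈ 5.0

5.0 years


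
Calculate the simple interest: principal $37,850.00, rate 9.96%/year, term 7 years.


Formula: I = P * r * t
Substituting: I = $37,850.00 * 0.0996 * 7
Step: I = $37,850.00 * 0.6972
I = $26,389.02

$26,389.02


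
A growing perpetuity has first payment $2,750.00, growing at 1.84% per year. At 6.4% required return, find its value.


Formula: PV = C / (r - g)
Spread: r - g = 0.064 - 0.0184 = 0.0456
Substituting: PV = $2,750.00 / 0.0456
PV = $60,307.02

$60,307.02


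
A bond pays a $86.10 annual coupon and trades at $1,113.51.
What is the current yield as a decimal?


Formula: Current yield = annual coupon / price
Substituting: CY = $86.10 / $1,113.51
CY = 0.077323

0.077323


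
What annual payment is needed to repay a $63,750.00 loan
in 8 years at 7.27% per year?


Formula: PMT = PV * r / (1 - (1+r)^(-n))
Denominator: 1 - (1 + 0.0727)^(-8) = 0.429608
Numerator: $63,750.00 * 0.0727 = 4634.625
PMT = 4634.625 / 0.429608 = $10,788.04

$10,788.04


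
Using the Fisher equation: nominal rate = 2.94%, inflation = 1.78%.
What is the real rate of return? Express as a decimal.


Formula: (1 + r_real) = (1 + r_nom) / (1 + inflation)
Substituting: (1 + r_real) = 1.0294 / 1.0178
(1 + r_real) = 1.011397
r_real = 1.011397 - 1 = 0.011397

0.011397


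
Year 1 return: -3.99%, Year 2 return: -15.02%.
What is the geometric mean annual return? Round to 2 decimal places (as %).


Formula: Geometric mean = ((1+r1)*(1+r2))^(1/2) - 1
Product: (1 + -0.0399) * (1 + -0.1502) = 0.9601 * 0.8498 = 0.815893
Square root: 0.815893^0.5 = 0.903268
Geometric mean = 0.903268 - 1 = -0.096732
As percentage: -9.67%

-9.67%


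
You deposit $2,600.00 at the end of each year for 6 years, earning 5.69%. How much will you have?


Formula: FV = PMT * ((1+r)^n - 1) / r
Growth factor: (1 + 0.0569)^6 = 1.393809
Numerator: 1.393809 - 1 = 0.393809
FV = $2,600.00 * 0.393809 / 0.0569 = $17,994.81

$17,994.81


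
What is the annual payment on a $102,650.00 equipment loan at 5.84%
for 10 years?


Formula: PMT = PV * r / (1 - (1+r)^(-n))
Denominator: 1 - (1 + 0.0584)^(-10) = 0.433106
Numerator: $102,650.00 * 0.0584 = 5994.76
PMT = 5994.76 / 0.433106 = $13,841.32

$13,841.32


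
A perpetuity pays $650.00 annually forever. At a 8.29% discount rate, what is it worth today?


Formula: PV = C / r
Substituting: PV = $650.00 / 0.0829
PV = $7,840.77

$7,840.77


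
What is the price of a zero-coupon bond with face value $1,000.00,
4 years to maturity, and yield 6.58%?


Formula: Price = FV / (1 + r)^n
Substituting: Price = $1,000.00 / (1 + 0.0658)^4
Discount factor: (1.0658)^4 = 1.290336
Price = $1,000.00 / 1.290336 = $774.99

$774.99


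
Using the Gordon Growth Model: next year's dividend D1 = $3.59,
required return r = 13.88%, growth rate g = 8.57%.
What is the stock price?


Formula: P = D1 / (r - g)
Spread: r - g = 0.1388 - 0.0857 = 0.0531
Substituting: P = $3.59 / 0.0531
P = $67.61

$67.61


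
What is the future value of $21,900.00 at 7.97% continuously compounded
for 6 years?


Formula: FV = P * e^(r*t)
Exponent: r*t = 0.0797 * 6 = 0.4782
e^(0.4782) = 1.613168
FV = $21,900.00 * 1.613168 = $35,328.38

$35,328.38


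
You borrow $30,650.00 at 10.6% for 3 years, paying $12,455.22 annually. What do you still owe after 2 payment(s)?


Formula: Balance = PV*(1+r)^k - PMT*((1+r)^k - 1)/r
Growth: (1 + 0.106)^2 = 1.223236
Accumulated factor: ((1+r)^k - 1)/r = 2.106
Balance = $30,650.00 * 1.223236 - $12,455.22 * 2.106
Balance = $11,261.49

$11,261.49


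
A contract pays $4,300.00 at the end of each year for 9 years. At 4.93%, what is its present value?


Formula: PV = PMT * (1 - (1+r)^(-n)) / r
Discount factor: (1 + 0.0493)^(-9) = 0.648489
Bracket: 1 - 0.648489 = 0.351511
PV = $4,300.00 * 0.351511 / 0.0493 = $30,659.13

$30,659.13


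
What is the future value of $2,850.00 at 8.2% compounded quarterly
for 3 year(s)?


Formula: FV = P * (1 + r/m)^(m*t)
Period rate: r/m = 0.082 / 4 = 0.0205
Total periods: m*t = 4 * 3 = 12
Growth factor: (1 + 0.0205)^12 = 1.275722
FV = $2,850.00 * 1.275722 = $3,635.81

$3,635.81


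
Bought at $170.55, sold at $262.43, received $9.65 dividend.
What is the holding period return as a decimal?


Formula: HPR = (P1 - P0 + D) / P0
Gain: $262.43 - $170.55 + $9.65 = $101.53
HPR = $101.53 / $170.55 = 0.5953

0.5953


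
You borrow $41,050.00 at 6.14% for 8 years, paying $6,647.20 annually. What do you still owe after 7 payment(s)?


Formula: Balance = PV*(1+r)^k - PMT*((1+r)^k - 1)/r
Growth: (1 + 0.0614)^7 = 1.517587
Accumulated factor: ((1+r)^k - 1)/r = 8.429755
Balance = $41,050.00 * 1.517587 - $6,647.20 * 8.429755
Balance = $6,262.68

$6,262.68


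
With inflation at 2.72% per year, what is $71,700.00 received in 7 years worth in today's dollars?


Formula: Real value = nominal / (1 + inflation)^years
Price level: (1 + 0.0272)^7 = 1.20666
Real value = $71,700.00 / 1.20666 = $59,420.20

$59,420.20


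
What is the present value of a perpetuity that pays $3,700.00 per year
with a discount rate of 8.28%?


Formula: PV = C / r
Substituting: PV = $3,700.00 / 0.0828
PV = $44,685.99

$44,685.99


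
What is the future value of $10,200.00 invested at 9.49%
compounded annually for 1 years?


Formula: FV = P * (1 + r)^n
Substituting: FV = $10,200.00 * (1 + 0.0949)^1
Growth factor: (1.0949)^1 = 1.0949
FV = $10,200.00 * 1.0949 = $11,167.98

$11,167.98


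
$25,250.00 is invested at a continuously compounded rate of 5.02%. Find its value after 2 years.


Formula: FV = P * e^(r*t)
Exponent: r*t = 0.0502 * 2 = 0.1004
e^(0.1004) = 1.105613
FV = $25,250.00 * 1.105613 = $27,916.73

$27,916.73


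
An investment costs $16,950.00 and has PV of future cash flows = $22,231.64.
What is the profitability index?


Formula: PI = PV(cash flows) / initial investment
Substituting: PI = $22,231.64 / $16,950.00
PI = 1.3116

1.3116


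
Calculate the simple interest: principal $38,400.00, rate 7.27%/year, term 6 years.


Formula: I = P * r * t
Substituting: I = $38,400.00 * 0.0727 * 6
Step: I = $38,400.00 * 0.4362
I = $16,750.08

$16,750.08


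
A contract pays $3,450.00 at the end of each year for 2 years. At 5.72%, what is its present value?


Formula: PV = PMT * (1 - (1+r)^(-n)) / r
Discount factor: (1 + 0.0572)^(-2) = 0.894717
Bracket: 1 - 0.894717 = 0.105283
PV = $3,450.00 * 0.105283 / 0.0572 = $6,350.11

$6,350.11


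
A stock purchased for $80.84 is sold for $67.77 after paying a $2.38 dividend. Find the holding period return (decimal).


Formula: HPR = (P1 - P0 + D) / P0
Gain: $67.77 - $80.84 + $2.38 = -$10.69
HPR = -$10.69 / $80.84 = -0.1322

-0.1322


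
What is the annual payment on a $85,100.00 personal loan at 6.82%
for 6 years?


Formula: PMT = PV * r / (1 - (1+r)^(-n))
Denominator: 1 - (1 + 0.0682)^(-6) = 0.326892
Numerator: $85,100.00 * 0.0682 = 5803.82
PMT = 5803.82 / 0.326892 = $17,754.53

$17,754.53


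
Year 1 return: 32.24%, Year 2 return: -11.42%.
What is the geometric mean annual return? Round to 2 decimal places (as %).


Formula: Geometric mean = ((1+r1)*(1+r2))^(1/2) - 1
Product: (1 + 0.3224) * (1 + -0.1142) = 1.3224 * 0.8858 = 1.171382
Square root: 1.171382^0.5 = 1.082304
Geometric mean = 1.082304 - 1 = 0.082304
As percentage: 8.23%

8.23%


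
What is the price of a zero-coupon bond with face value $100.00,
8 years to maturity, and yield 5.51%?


Formula: Price = FV / (1 + r)^n
Substituting: Price = $100.00 / (1 + 0.0551)^8
Discount factor: (1.0551)^8 = 1.535851
Price = $100.00 / 1.535851 = $65.11

$65.11


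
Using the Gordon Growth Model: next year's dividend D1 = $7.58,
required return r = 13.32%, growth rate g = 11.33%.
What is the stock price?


Formula: P = D1 / (r - g)
Spread: r - g = 0.1332 - 0.1133 = 0.0199
Substituting: P = $7.58 / 0.0199
P = $380.90

$380.90


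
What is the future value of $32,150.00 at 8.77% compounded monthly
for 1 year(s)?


Formula: FV = P * (1 + r/m)^(m*t)
Period rate: r/m = 0.0877 / 12 = 0.007308
Total periods: m*t = 12 * 1 = 12
Growth factor: (1 + 0.007308)^12 = 1.091312
FV = $32,150.00 * 1.091312 = $35,085.70

$35,085.70


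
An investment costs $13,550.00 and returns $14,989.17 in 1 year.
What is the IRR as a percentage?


Formula: IRR = C1/C0 - 1
Substituting: IRR = $14,989.17 / $13,550.00 - 1
Ratio: 1.106212 - 1 = 0.106212
IRR = 10.6212%

10.6212%


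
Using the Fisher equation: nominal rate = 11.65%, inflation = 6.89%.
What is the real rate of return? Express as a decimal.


Formula: (1 + r_real) = (1 + r_nom) / (1 + inflation)
Substituting: (1 + r_real) = 1.1165 / 1.0689
(1 + r_real) = 1.044532
r_real = 1.044532 - 1 = 0.044532

0.044532


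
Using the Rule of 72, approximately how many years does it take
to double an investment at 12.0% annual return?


Formula: Years ≈ 72 / r
Substituting: Years ≈ 72 / 12.0
Years ≈ 6.0

6.0 years


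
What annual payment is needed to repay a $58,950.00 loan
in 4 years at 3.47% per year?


Formula: PMT = PV * r / (1 - (1+r)^(-n))
Denominator: 1 - (1 + 0.0347)^(-4) = 0.127547
Numerator: $58,950.00 * 0.0347 = 2045.565
PMT = 2045.565 / 0.127547 = $16,037.78

$16,037.78


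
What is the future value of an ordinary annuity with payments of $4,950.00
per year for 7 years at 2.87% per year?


Formula: FV = PMT * ((1+r)^n - 1) / r
Growth factor: (1 + 0.0287)^7 = 1.219049
Numerator: 1.219049 - 1 = 0.219049
FV = $4,950.00 * 0.219049 / 0.0287 = $37,780.24

$37,780.24


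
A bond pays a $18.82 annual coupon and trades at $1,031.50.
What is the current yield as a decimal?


Formula: Current yield = annual coupon / price
Substituting: CY = $18.82 / $1,031.50
CY = 0.018245

0.018245


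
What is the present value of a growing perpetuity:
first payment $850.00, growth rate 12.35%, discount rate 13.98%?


Formula: PV = C / (r - g)
Spread: r - g = 0.1398 - 0.1235 = 0.0163
Substituting: PV = $850.00 / 0.0163
PV = $52,147.24

$52,147.24


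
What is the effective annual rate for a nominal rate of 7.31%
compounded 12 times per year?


Formula: EAR = (1 + r/m)^m - 1
Period rate: r/m = 0.0731 / 12 = 0.006092
Compounding: (1 + 0.006092)^12 = 1.0756
EAR = 1.0756 - 1 = 0.0756

0.0756


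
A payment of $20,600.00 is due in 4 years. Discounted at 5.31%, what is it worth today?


Formula: PV = FV / (1 + r)^n
Substituting: PV = $20,600.00 / (1 + 0.0531)^4
Discount factor: (1.0531)^4 = 1.229924
PV = $20,600.00 / 1.229924 = $16,749.00

$16,749.00


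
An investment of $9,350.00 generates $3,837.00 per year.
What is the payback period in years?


Formula: Payback = investment / annual cash flow
Substituting: Payback = $9,350.00 / $3,837.00
Payback = 2.4368 years

2.4368 years


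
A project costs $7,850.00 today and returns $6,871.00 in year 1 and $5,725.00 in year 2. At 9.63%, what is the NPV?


Formula: NPV = C0 + C1/(1+r) + C2/(1+r)^2
Discount C1: $6,871.00 / (1 + 0.0963) = $6,267.45
Discount C2: $5,725.00 / (1 + 0.0963)^2 = $4,763.40
NPV = -$7,850.00 + $6,267.45 + $4,763.40 = $3,180.84

$3,180.84


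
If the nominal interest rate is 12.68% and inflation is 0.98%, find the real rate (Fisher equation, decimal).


Formula: (1 + r_real) = (1 + r_nom) / (1 + inflation)
Substituting: (1 + r_real) = 1.1268 / 1.0098
(1 + r_real) = 1.115865
r_real = 1.115865 - 1 = 0.115865

0.115865


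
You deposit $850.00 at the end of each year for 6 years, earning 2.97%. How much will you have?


Formula: FV = PMT * ((1+r)^n - 1) / r
Growth factor: (1 + 0.0297)^6 = 1.191967
Numerator: 1.191967 - 1 = 0.191967
FV = $850.00 * 0.191967 / 0.0297 = $5,494.01

$5,494.01


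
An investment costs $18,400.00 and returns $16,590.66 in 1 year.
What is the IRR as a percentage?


Formula: IRR = C1/C0 - 1
Substituting: IRR = $16,590.66 / $18,400.00 - 1
Ratio: 0.901666 - 1 = -0.098334
IRR = -9.8334%

-9.8334%


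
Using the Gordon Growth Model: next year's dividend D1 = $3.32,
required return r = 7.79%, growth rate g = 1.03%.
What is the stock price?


Formula: P = D1 / (r - g)
Spread: r - g = 0.0779 - 0.0103 = 0.0676
Substituting: P = $3.32 / 0.0676
P = $49.11

$49.11


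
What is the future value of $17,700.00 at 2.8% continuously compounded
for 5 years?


Formula: FV = P * e^(r*t)
Exponent: r*t = 0.028 * 5 = 0.14
e^(0.14) = 1.150274
FV = $17,700.00 * 1.150274 = $20,359.85

$20,359.85


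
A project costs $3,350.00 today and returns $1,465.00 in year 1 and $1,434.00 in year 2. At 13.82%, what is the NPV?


Formula: NPV = C0 + C1/(1+r) + C2/(1+r)^2
Discount C1: $1,465.00 / (1 + 0.1382) = $1,287.12
Discount C2: $1,434.00 / (1 + 0.1382)^2 = $1,106.91
NPV = -$3,350.00 + $1,287.12 + $1,106.91 = -$955.97

-$955.97


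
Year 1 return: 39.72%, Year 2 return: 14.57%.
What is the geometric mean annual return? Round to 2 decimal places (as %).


Formula: Geometric mean = ((1+r1)*(1+r2))^(1/2) - 1
Product: (1 + 0.3972) * (1 + 0.1457) = 1.3972 * 1.1457 = 1.600772
Square root: 1.600772^0.5 = 1.265216
Geometric mean = 1.265216 - 1 = 0.265216
As percentage: 26.52%

26.52%


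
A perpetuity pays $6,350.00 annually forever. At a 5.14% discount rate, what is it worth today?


Formula: PV = C / r
Substituting: PV = $6,350.00 / 0.0514
PV = $123,540.86

$123,540.86


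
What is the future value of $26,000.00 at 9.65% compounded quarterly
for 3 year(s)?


Formula: FV = P * (1 + r/m)^(m*t)
Period rate: r/m = 0.0965 / 4 = 0.024125
Total periods: m*t = 4 * 3 = 12
Growth factor: (1 + 0.024125)^12 = 1.331176
FV = $26,000.00 * 1.331176 = $34,610.59

$34,610.59


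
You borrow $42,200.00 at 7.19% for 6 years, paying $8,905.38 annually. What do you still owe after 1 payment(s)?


Formula: Balance = PV*(1+r)^k - PMT*((1+r)^k - 1)/r
Growth: (1 + 0.0719)^1 = 1.0719
Accumulated factor: ((1+r)^k - 1)/r = 1.0
Balance = $42,200.00 * 1.0719 - $8,905.38 * 1.0
Balance = $36,328.80

$36,328.80


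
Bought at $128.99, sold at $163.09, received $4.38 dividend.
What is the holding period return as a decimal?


Formula: HPR = (P1 - P0 + D) / P0
Gain: $163.09 - $128.99 + $4.38 = $38.48
HPR = $38.48 / $128.99 = 0.2983

0.2983


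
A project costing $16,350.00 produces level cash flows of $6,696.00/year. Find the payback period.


Formula: Payback = investment / annual cash flow
Substituting: Payback = $16,350.00 / $6,696.00
Payback = 2.4418 years

2.4418 years


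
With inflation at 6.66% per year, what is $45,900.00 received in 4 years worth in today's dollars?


Formula: Real value = nominal / (1 + inflation)^years
Price level: (1 + 0.0666)^4 = 1.294215
Real value = $45,900.00 / 1.294215 = $35,465.52

$35,465.52


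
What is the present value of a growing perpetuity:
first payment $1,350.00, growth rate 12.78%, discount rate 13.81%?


Formula: PV = C / (r - g)
Spread: r - g = 0.1381 - 0.1278 = 0.0103
Substituting: PV = $1,350.00 / 0.0103
PV = $131,067.96

$131,067.96


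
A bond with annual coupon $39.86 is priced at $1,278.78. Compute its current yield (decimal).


Formula: Current yield = annual coupon / price
Substituting: CY = $39.86 / $1,278.78
CY = 0.03117

0.03117


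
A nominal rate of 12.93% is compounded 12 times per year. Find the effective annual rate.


Formula: EAR = (1 + r/m)^m - 1
Period rate: r/m = 0.1293 / 12 = 0.010775
Compounding: (1 + 0.010775)^12 = 1.137245
EAR = 1.137245 - 1 = 0.137245

0.137245


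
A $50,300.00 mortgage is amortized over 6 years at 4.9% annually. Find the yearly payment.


Formula: PMT = PV * r / (1 - (1+r)^(-n))
Denominator: 1 - (1 + 0.049)^(-6) = 0.249506
Numerator: $50,300.00 * 0.049 = 2464.7
PMT = 2464.7 / 0.249506 = $9,878.31

$9,878.31


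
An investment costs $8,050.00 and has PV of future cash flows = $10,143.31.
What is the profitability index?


Formula: PI = PV(cash flows) / initial investment
Substituting: PI = $10,143.31 / $8,050.00
PI = 1.26

1.26


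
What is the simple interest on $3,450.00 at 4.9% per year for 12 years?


Formula: I = P * r * t
Substituting: I = $3,450.00 * 0.049 * 12
Step: I = $3,450.00 * 0.588
I = $2,028.60

$2,028.60


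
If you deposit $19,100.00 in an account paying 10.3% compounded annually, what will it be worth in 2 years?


Formula: FV = P * (1 + r)^n
Substituting: FV = $19,100.00 * (1 + 0.103)^2
Growth factor: (1.103)^2 = 1.216609
FV = $19,100.00 * 1.216609 = $23,237.23

$23,237.23


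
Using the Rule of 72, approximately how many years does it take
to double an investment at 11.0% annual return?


Formula: Years ≈ 72 / r
Substituting: Years ≈ 72 / 11.0
Years ≈ 6.5

6.5 years


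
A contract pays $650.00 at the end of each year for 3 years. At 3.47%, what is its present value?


Formula: PV = PMT * (1 - (1+r)^(-n)) / r
Discount factor: (1 + 0.0347)^(-3) = 0.902727
Bracket: 1 - 0.902727 = 0.097273
PV = $650.00 * 0.097273 / 0.0347 = $1,822.11

$1,822.11


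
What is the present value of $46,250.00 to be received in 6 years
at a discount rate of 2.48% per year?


Formula: PV = FV / (1 + r)^n
Substituting: PV = $46,250.00 / (1 + 0.0248)^6
Discount factor: (1.0248)^6 = 1.158336
PV = $46,250.00 / 1.158336 = $39,927.95

$39,927.95


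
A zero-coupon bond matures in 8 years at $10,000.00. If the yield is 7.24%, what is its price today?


Formula: Price = FV / (1 + r)^n
Substituting: Price = $10,000.00 / (1 + 0.0724)^8
Discount factor: (1.0724)^8 = 1.74926
Price = $10,000.00 / 1.74926 = $5,716.70

$5,716.70


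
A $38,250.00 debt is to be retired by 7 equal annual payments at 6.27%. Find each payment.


Formula: PMT = PV * r / (1 - (1+r)^(-n))
Denominator: 1 - (1 + 0.0627)^(-7) = 0.346681
Numerator: $38,250.00 * 0.0627 = 2398.275
PMT = 2398.275 / 0.346681 = $6,917.81

$6,917.81
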